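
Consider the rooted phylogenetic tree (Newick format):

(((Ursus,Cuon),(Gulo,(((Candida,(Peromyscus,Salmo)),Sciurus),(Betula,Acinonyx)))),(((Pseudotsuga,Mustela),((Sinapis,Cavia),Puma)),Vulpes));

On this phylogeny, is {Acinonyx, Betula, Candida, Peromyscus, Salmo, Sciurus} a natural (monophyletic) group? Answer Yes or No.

The most recent common ancestor of these taxa subtends (((Candida,(Peromyscus,Salmo)),Sciurus),(Betula,Acinonyx)).
That clade has exactly 6 tips — every listed taxon and nothing else — so the group is monophyletic.

Yes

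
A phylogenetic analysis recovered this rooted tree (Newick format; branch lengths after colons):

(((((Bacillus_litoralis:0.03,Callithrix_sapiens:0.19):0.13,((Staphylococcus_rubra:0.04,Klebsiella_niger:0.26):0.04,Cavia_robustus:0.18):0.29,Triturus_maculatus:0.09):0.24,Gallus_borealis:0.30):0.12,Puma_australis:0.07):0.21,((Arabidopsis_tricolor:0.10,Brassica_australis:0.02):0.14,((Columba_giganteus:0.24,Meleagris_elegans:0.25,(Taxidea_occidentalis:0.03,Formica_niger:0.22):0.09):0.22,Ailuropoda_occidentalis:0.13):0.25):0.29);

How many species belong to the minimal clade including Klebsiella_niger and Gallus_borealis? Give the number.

7

The MRCA of Klebsiella_niger and Gallus_borealis is the node subtending (((Bacillus_litoralis,Callithrix_sapiens),((Staphylococcus_rubra,Klebsiella_niger),Cavia_robustus),Triturus_maculatus),Gallus_borealis).
That clade contains 7 terminal taxa: Bacillus_litoralis, Callithrix_sapiens, Cavia_robustus, Gallus_borealis, Klebsiella_niger, Staphylococcus_rubra, Triturus_maculatus.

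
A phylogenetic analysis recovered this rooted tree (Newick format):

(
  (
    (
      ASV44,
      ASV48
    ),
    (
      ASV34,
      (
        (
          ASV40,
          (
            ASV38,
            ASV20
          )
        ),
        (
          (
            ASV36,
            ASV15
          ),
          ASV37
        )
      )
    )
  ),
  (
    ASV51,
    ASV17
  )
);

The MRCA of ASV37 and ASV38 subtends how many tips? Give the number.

6

The MRCA of ASV37 and ASV38 is the node subtending ((ASV40,(ASV38,ASV20)),((ASV36,ASV15),ASV37)).
That clade contains 6 terminal taxa: ASV15, ASV20, ASV36, ASV37, ASV38, ASV40.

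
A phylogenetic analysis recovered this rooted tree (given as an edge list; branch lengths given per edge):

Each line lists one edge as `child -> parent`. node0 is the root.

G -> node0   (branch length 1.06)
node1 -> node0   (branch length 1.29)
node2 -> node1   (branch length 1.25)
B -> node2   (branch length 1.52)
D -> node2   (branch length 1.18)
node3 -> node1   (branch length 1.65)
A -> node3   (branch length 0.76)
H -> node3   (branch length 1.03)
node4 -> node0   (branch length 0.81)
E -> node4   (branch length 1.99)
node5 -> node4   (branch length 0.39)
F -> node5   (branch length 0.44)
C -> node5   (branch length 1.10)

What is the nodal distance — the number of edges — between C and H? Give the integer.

The MRCA of C and H is the root of the tree.
From C up to that node: 3 branches. From H up to the same node: 3 branches. Total: 3 + 3 = 6.

6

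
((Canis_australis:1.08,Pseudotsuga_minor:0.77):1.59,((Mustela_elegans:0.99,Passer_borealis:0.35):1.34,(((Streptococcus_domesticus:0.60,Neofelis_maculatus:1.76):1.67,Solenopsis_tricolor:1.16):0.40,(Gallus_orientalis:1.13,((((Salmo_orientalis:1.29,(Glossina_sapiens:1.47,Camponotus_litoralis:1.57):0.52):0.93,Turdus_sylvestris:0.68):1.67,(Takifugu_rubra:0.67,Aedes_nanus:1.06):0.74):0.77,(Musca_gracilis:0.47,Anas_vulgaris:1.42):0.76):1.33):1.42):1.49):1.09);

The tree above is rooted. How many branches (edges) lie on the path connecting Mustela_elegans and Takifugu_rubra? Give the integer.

The MRCA of Mustela_elegans and Takifugu_rubra is the node subtending ((Mustela_elegans,Passer_borealis),(((Streptococcus_domesticus,Neofelis_maculatus),Solenopsis_tricolor),(Gallus_orientalis,((((Salmo_orientalis,(Glossina_sapiens,Camponotus_litoralis)),Turdus_sylvestris),(Takifugu_rubra,Aedes_nanus)),(Musca_gracilis,Anas_vulgaris))))).
From Mustela_elegans up to that node: 2 branches. From Takifugu_rubra up to the same node: 6 branches. Total: 2 + 6 = 8.

8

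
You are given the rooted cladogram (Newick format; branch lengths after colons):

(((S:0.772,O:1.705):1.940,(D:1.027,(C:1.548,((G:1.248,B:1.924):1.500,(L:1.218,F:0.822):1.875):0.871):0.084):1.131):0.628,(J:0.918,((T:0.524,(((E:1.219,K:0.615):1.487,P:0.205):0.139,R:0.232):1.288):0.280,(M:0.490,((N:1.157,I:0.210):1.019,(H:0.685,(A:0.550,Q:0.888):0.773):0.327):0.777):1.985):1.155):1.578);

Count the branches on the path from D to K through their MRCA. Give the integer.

10

The MRCA of D and K is the root of the tree.
From D up to that node: 3 branches. From K up to the same node: 7 branches. Total: 3 + 7 = 10.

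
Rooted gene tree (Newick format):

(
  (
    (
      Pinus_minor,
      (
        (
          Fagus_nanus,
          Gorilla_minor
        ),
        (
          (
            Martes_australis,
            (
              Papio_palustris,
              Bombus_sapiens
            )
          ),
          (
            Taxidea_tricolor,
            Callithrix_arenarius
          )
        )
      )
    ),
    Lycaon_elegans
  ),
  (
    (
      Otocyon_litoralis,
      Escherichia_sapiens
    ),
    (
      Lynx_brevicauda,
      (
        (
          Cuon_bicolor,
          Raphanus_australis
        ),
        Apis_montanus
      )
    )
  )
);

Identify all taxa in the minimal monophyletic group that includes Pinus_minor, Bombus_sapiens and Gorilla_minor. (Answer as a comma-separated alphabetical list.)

Bombus_sapiens, Callithrix_arenarius, Fagus_nanus, Gorilla_minor, Martes_australis, Papio_palustris, Pinus_minor, Taxidea_tricolor

Tracing Pinus_minor: it sits inside (Pinus_minor,((Fagus_nanus,Gorilla_minor),((Martes_australis,(Papio_palustris,Bombus_sapiens)),(Taxidea_tricolor,Callithrix_arenarius)))).
Tracing Bombus_sapiens: it sits inside (Papio_palustris,Bombus_sapiens).
Tracing Gorilla_minor: it sits inside (Fagus_nanus,Gorilla_minor).
The smallest clade enclosing all 3 is (Pinus_minor,((Fagus_nanus,Gorilla_minor),((Martes_australis,(Papio_palustris,Bombus_sapiens)),(Taxidea_tricolor,Callithrix_arenarius)))); the answer is its 8 terminal taxa in alphabetical order.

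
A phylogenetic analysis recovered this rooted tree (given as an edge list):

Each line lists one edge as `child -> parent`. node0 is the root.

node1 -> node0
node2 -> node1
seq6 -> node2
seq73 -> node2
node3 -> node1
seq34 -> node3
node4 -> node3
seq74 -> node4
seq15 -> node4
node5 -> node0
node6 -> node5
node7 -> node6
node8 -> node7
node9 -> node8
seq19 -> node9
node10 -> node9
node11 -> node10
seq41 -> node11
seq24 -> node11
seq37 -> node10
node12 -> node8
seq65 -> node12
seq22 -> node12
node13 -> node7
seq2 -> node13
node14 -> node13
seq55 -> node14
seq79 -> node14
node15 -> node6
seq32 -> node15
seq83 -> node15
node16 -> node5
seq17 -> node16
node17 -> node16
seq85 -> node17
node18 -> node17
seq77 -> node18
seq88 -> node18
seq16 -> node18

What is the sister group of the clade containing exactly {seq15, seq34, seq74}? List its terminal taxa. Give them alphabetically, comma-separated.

seq6, seq73

The clade containing exactly {seq15, seq34, seq74} attaches to the tree at the node subtending ((seq6,seq73),(seq34,(seq74,seq15))).
The other lineage descending from that same node — the sister group — is (seq6,seq73); its 2 tips in alphabetical order are the answer.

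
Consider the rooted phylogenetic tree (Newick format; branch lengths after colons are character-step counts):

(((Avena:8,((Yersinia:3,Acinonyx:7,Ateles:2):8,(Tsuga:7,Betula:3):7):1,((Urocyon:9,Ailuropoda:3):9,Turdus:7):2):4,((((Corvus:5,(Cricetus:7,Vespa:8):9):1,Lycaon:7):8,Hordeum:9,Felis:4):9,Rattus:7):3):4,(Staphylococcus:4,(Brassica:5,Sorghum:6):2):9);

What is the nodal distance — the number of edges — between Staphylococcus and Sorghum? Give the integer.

3

The MRCA of Staphylococcus and Sorghum is the node subtending (Staphylococcus,(Brassica,Sorghum)).
From Staphylococcus up to that node: 1 branch. From Sorghum up to the same node: 2 branches. Total: 1 + 2 = 3.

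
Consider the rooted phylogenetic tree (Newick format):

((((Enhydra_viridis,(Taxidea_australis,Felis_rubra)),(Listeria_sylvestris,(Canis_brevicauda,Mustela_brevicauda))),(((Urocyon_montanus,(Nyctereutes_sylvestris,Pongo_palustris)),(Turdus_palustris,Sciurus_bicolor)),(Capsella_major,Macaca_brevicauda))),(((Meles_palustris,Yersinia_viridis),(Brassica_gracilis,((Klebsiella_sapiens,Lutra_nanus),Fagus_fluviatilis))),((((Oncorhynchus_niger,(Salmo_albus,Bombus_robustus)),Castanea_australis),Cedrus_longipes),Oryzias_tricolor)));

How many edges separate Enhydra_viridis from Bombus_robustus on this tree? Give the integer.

11

The MRCA of Enhydra_viridis and Bombus_robustus is the root of the tree.
From Enhydra_viridis up to that node: 4 branches. From Bombus_robustus up to the same node: 7 branches. Total: 4 + 7 = 11.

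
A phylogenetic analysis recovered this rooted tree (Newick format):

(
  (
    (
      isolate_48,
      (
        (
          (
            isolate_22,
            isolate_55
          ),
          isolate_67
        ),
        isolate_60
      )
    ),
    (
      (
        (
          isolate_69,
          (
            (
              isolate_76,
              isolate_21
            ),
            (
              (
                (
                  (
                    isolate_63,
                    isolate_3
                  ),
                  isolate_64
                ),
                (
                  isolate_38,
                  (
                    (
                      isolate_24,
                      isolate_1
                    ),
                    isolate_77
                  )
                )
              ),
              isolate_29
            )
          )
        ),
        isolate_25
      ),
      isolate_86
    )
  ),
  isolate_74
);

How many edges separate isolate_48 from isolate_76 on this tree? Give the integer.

The MRCA of isolate_48 and isolate_76 is the node subtending ((isolate_48,(((isolate_22,isolate_55),isolate_67),isolate_60)),(((isolate_69,((isolate_76,isolate_21),((((isolate_63,isolate_3),isolate_64),(isolate_38,((isolate_24,isolate_1),isolate_77))),isolate_29))),isolate_25),isolate_86)).
From isolate_48 up to that node: 2 branches. From isolate_76 up to the same node: 6 branches. Total: 2 + 6 = 8.

8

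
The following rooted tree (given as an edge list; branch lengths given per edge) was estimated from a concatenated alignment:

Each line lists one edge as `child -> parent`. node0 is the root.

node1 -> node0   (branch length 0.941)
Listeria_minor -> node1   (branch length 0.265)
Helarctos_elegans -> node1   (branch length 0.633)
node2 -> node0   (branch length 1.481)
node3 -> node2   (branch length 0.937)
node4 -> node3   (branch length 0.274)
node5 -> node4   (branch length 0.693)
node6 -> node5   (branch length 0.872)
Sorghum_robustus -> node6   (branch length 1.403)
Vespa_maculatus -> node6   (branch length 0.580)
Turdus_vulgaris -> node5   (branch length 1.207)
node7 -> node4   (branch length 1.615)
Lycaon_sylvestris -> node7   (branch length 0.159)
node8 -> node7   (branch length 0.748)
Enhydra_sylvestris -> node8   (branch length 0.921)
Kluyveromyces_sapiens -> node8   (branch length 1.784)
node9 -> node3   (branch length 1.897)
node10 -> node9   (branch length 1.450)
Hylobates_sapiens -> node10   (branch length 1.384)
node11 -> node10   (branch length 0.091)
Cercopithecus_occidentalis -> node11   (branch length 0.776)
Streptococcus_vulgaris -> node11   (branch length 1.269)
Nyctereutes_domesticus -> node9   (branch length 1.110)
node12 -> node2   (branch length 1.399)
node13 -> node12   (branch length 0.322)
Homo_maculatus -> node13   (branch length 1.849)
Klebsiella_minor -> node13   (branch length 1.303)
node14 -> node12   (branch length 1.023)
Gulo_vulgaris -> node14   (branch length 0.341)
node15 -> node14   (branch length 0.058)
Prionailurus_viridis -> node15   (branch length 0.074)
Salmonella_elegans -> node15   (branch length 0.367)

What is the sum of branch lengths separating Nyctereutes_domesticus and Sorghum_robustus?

The path runs Nyctereutes_domesticus → … → MRCA → … → Sorghum_robustus; the MRCA is the node subtending ((((Sorghum_robustus,Vespa_maculatus),Turdus_vulgaris),(Lycaon_sylvestris,(Enhydra_sylvestris,Kluyveromyces_sapiens))),((Hylobates_sapiens,(Cercopithecus_occidentalis,Streptococcus_vulgaris)),Nyctereutes_domesticus)).
Branch lengths along that path: 1.110 + 1.897 + 0.274 + 0.693 + 0.872 + 1.403 = 6.249.

6.249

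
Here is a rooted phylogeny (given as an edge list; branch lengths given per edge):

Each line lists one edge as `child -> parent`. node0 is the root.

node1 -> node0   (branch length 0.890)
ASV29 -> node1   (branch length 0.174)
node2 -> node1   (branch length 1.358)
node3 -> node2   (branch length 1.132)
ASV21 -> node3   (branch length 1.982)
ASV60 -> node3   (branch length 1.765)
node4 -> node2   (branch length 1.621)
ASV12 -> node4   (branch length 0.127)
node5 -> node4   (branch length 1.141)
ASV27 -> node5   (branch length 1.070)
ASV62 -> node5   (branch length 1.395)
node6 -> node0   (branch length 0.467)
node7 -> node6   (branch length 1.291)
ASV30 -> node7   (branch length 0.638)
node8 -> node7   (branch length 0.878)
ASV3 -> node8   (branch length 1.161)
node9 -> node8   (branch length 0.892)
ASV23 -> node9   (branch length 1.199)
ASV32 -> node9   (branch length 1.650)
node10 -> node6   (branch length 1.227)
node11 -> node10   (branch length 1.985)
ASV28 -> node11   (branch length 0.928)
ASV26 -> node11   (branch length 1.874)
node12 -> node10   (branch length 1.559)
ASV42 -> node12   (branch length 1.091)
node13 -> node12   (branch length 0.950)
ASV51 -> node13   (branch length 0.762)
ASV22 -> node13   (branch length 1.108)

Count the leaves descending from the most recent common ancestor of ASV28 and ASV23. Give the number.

9

The MRCA of ASV28 and ASV23 is the node subtending ((ASV30,(ASV3,(ASV23,ASV32))),((ASV28,ASV26),(ASV42,(ASV51,ASV22)))).
That clade contains 9 terminal taxa: ASV22, ASV23, ASV26, ASV28, ASV3, ASV30, ASV32, ASV42, ASV51.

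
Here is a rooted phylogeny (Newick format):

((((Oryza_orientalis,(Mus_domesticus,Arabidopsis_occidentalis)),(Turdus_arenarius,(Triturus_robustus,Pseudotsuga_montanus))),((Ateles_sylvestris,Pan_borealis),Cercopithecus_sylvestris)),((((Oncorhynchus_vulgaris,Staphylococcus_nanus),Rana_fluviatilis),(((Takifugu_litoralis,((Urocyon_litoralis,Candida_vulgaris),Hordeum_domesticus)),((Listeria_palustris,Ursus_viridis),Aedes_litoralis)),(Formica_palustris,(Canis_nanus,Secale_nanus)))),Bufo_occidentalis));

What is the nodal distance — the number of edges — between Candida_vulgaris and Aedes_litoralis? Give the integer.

6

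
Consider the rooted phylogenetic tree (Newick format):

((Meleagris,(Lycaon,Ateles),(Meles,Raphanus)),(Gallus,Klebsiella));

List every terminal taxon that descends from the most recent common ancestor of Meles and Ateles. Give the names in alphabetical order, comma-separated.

Tracing Meles: it sits inside (Meles,Raphanus).
Tracing Ateles: it sits inside (Lycaon,Ateles).
The smallest clade enclosing both is (Meleagris,(Lycaon,Ateles),(Meles,Raphanus)); the answer is its 5 terminal taxa in alphabetical order.

Ateles, Lycaon, Meleagris, Meles, Raphanus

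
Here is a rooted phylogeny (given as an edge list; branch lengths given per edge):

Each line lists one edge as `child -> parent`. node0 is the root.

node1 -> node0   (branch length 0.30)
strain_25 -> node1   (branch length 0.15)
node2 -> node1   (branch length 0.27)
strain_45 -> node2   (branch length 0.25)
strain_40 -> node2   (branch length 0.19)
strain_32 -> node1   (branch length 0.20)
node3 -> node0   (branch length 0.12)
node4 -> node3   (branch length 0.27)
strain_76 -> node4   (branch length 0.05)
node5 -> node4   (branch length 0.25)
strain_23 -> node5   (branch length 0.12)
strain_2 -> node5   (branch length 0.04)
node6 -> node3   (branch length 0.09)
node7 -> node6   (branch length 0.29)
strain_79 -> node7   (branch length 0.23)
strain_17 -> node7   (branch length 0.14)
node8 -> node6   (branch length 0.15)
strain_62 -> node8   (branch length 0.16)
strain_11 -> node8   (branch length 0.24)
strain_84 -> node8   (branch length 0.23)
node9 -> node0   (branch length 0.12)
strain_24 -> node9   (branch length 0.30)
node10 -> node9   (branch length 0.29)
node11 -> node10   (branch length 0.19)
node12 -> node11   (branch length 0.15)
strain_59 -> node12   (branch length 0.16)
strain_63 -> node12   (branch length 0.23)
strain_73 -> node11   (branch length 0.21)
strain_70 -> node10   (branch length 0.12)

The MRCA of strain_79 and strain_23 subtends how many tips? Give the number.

The MRCA of strain_79 and strain_23 is the node subtending ((strain_76,(strain_23,strain_2)),((strain_79,strain_17),(strain_62,strain_11,strain_84))).
That clade contains 8 terminal taxa: strain_11, strain_17, strain_2, strain_23, strain_62, strain_76, strain_79, strain_84.

8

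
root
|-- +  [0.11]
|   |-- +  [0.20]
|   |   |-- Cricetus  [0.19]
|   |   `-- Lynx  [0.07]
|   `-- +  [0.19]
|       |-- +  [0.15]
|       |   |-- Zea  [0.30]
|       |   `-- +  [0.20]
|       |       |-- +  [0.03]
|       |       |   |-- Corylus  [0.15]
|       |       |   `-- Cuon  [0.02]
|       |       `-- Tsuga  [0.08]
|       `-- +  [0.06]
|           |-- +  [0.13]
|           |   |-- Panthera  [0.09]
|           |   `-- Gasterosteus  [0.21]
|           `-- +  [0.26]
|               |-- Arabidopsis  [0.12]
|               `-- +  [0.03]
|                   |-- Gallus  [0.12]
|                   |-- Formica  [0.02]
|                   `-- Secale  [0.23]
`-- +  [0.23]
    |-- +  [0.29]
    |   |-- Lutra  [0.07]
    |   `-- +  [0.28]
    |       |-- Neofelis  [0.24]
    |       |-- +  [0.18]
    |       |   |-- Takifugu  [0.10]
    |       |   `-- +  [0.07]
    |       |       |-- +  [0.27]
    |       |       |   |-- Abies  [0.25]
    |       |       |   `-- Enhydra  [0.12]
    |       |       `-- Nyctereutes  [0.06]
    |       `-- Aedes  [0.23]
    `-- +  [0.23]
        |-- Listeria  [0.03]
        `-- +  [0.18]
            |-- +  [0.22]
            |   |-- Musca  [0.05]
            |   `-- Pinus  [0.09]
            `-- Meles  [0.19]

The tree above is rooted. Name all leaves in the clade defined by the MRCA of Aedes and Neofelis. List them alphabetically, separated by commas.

Abies, Aedes, Enhydra, Neofelis, Nyctereutes, Takifugu

Tracing Aedes: it sits inside (Neofelis,(Takifugu,((Abies,Enhydra),Nyctereutes)),Aedes).
Tracing Neofelis: it sits inside (Neofelis,(Takifugu,((Abies,Enhydra),Nyctereutes)),Aedes).
The smallest clade enclosing both is (Neofelis,(Takifugu,((Abies,Enhydra),Nyctereutes)),Aedes); the answer is its 6 terminal taxa in alphabetical order.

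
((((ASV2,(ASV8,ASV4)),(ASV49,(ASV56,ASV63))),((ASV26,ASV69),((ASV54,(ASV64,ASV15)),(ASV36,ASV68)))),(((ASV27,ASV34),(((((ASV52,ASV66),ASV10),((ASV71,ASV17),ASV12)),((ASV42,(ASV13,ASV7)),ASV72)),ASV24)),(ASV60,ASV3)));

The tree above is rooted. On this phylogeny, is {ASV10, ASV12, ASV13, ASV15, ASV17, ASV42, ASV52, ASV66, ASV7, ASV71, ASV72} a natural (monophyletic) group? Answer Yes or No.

No

The MRCA of the listed taxa is the root, so the smallest clade containing them is the whole tree.
That clade also contains ASV2, ASV24, ASV26, ASV27, ASV3, ASV34, ASV36, ASV4, ASV49, ASV54, ASV56, ASV60, ASV63, ASV64, ASV68, ASV69, ASV8, which are not in the proposed group, so the group is not monophyletic.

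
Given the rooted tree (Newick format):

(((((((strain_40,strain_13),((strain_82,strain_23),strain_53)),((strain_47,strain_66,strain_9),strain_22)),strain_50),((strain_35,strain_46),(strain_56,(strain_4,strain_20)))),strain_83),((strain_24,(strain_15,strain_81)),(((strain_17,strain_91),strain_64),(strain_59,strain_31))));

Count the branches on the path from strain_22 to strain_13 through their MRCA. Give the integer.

5

The MRCA of strain_22 and strain_13 is the node subtending (((strain_40,strain_13),((strain_82,strain_23),strain_53)),((strain_47,strain_66,strain_9),strain_22)).
From strain_22 up to that node: 2 branches. From strain_13 up to the same node: 3 branches. Total: 2 + 3 = 5.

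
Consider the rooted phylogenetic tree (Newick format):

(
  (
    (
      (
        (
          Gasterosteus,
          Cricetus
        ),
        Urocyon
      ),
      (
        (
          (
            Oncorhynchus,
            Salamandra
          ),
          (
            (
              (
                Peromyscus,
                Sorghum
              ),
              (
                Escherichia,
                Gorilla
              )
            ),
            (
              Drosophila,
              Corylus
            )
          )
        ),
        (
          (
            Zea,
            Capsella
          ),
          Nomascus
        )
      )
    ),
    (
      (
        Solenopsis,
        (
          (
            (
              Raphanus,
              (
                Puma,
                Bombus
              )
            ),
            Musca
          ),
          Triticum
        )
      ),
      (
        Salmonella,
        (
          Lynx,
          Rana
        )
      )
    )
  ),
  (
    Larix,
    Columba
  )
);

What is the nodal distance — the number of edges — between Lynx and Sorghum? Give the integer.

The MRCA of Lynx and Sorghum is the node subtending ((((Gasterosteus,Cricetus),Urocyon),(((Oncorhynchus,Salamandra),(((Peromyscus,Sorghum),(Escherichia,Gorilla)),(Drosophila,Corylus))),((Zea,Capsella),Nomascus))),((Solenopsis,(((Raphanus,(Puma,Bombus)),Musca),Triticum)),(Salmonella,(Lynx,Rana)))).
From Lynx up to that node: 4 branches. From Sorghum up to the same node: 7 branches. Total: 4 + 7 = 11.

11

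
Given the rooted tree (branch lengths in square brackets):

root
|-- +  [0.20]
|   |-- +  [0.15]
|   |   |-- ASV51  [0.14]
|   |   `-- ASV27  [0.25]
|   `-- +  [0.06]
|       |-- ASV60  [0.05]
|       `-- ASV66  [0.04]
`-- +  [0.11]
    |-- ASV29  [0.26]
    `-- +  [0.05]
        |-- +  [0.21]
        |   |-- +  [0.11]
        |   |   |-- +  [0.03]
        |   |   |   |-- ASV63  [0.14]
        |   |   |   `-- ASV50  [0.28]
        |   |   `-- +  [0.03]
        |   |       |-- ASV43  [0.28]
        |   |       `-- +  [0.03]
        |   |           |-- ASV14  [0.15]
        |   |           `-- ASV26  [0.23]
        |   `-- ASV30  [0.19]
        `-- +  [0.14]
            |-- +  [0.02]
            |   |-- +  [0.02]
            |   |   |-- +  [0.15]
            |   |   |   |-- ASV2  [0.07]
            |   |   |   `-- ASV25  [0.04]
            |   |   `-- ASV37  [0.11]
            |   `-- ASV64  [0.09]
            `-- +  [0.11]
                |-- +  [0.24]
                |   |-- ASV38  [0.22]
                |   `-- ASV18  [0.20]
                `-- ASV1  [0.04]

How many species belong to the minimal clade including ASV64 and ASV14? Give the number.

13

The MRCA of ASV64 and ASV14 is the node subtending ((((ASV63,ASV50),(ASV43,(ASV14,ASV26))),ASV30),((((ASV2,ASV25),ASV37),ASV64),((ASV38,ASV18),ASV1))).
That clade contains 13 terminal taxa: ASV1, ASV14, ASV18, ASV2, ASV25, ASV26, ASV30, ASV37, ASV38, ASV43, ASV50, ASV63, ASV64.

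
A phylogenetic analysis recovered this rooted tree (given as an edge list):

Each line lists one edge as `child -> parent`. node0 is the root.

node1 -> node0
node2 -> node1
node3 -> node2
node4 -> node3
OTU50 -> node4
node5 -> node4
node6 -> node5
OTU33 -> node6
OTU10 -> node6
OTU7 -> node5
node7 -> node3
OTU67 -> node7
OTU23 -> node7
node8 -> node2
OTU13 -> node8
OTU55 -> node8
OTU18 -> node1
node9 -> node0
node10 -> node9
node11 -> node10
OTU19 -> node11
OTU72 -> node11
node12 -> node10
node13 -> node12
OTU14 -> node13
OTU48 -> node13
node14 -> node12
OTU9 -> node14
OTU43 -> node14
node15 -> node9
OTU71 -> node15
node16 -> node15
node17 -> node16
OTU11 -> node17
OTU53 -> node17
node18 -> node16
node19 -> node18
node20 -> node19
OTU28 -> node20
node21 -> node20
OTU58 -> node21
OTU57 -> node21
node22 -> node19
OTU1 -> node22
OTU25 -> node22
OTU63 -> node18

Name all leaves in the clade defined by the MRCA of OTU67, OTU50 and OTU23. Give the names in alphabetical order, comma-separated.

Tracing OTU67: it sits inside (OTU67,OTU23).
Tracing OTU50: it sits inside (OTU50,((OTU33,OTU10),OTU7)).
Tracing OTU23: it sits inside (OTU67,OTU23).
The smallest clade enclosing all 3 is ((OTU50,((OTU33,OTU10),OTU7)),(OTU67,OTU23)); the answer is its 6 terminal taxa in alphabetical order.

OTU10, OTU23, OTU33, OTU50, OTU67, OTU7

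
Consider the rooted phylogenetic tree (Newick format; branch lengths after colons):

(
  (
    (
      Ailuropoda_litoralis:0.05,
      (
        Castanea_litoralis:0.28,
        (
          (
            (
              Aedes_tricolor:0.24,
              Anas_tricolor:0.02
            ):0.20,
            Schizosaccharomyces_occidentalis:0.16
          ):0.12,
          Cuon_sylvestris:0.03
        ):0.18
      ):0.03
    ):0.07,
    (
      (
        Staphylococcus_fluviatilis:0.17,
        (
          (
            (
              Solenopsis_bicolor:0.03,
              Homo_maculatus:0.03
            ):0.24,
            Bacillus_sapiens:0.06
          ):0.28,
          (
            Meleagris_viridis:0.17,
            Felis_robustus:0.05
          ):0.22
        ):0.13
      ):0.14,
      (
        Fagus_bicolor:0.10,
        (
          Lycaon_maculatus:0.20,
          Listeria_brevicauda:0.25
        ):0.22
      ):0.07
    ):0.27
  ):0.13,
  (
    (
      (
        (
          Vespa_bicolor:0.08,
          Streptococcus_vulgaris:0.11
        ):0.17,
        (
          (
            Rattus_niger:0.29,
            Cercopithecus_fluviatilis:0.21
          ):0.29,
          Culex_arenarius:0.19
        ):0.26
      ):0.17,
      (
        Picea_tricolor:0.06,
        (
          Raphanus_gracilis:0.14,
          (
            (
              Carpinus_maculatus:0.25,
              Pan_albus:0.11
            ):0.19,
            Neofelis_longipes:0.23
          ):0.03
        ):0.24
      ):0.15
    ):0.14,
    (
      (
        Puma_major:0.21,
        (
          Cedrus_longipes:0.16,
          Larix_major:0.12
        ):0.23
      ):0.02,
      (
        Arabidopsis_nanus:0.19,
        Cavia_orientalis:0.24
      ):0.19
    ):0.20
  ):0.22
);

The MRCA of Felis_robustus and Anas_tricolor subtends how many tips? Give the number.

15

The MRCA of Felis_robustus and Anas_tricolor is the node subtending ((Ailuropoda_litoralis,(Castanea_litoralis,(((Aedes_tricolor,Anas_tricolor),Schizosaccharomyces_occidentalis),Cuon_sylvestris))),((Staphylococcus_fluviatilis,(((Solenopsis_bicolor,Homo_maculatus),Bacillus_sapiens),(Meleagris_viridis,Felis_robustus))),(Fagus_bicolor,(Lycaon_maculatus,Listeria_brevicauda)))).
That clade contains 15 terminal taxa: Aedes_tricolor, Ailuropoda_litoralis, Anas_tricolor, Bacillus_sapiens, Castanea_litoralis, Cuon_sylvestris, Fagus_bicolor, Felis_robustus, Homo_maculatus, Listeria_brevicauda, Lycaon_maculatus, Meleagris_viridis, Schizosaccharomyces_occidentalis, Solenopsis_bicolor, Staphylococcus_fluviatilis.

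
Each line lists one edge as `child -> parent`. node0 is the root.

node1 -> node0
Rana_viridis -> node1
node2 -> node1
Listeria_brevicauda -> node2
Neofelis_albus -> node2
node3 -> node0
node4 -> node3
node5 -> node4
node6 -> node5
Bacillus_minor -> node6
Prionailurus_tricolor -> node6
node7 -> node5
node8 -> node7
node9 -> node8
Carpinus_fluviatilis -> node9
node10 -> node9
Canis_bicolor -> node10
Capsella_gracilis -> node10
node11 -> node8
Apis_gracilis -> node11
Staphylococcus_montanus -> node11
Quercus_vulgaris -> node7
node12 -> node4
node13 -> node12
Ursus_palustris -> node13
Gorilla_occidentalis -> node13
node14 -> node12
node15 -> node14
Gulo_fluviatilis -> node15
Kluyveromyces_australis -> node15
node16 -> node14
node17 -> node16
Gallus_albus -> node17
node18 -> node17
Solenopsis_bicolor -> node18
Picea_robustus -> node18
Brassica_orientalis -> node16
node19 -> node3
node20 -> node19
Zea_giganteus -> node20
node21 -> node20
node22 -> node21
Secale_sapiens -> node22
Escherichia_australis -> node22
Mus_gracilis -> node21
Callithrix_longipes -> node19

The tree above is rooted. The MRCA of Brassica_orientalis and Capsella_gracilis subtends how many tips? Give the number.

16

The MRCA of Brassica_orientalis and Capsella_gracilis is the node subtending (((Bacillus_minor,Prionailurus_tricolor),(((Carpinus_fluviatilis,(Canis_bicolor,Capsella_gracilis)),(Apis_gracilis,Staphylococcus_montanus)),Quercus_vulgaris)),((Ursus_palustris,Gorilla_occidentalis),((Gulo_fluviatilis,Kluyveromyces_australis),((Gallus_albus,(Solenopsis_bicolor,Picea_robustus)),Brassica_orientalis)))).
That clade contains 16 terminal taxa: Apis_gracilis, Bacillus_minor, Brassica_orientalis, Canis_bicolor, Capsella_gracilis, Carpinus_fluviatilis, Gallus_albus, Gorilla_occidentalis, Gulo_fluviatilis, Kluyveromyces_australis, Picea_robustus, Prionailurus_tricolor, Quercus_vulgaris, Solenopsis_bicolor, Staphylococcus_montanus, Ursus_palustris.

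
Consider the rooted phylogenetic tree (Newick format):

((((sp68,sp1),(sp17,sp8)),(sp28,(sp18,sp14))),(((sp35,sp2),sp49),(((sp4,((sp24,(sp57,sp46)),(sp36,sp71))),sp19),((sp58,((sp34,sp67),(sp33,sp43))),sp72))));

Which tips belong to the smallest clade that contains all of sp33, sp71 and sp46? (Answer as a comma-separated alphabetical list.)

sp19, sp24, sp33, sp34, sp36, sp4, sp43, sp46, sp57, sp58, sp67, sp71, sp72

Tracing sp33: it sits inside (sp33,sp43).
Tracing sp71: it sits inside (sp36,sp71).
Tracing sp46: it sits inside (sp57,sp46).
The smallest clade enclosing all 3 is (((sp4,((sp24,(sp57,sp46)),(sp36,sp71))),sp19),((sp58,((sp34,sp67),(sp33,sp43))),sp72)); the answer is its 13 terminal taxa in alphabetical order.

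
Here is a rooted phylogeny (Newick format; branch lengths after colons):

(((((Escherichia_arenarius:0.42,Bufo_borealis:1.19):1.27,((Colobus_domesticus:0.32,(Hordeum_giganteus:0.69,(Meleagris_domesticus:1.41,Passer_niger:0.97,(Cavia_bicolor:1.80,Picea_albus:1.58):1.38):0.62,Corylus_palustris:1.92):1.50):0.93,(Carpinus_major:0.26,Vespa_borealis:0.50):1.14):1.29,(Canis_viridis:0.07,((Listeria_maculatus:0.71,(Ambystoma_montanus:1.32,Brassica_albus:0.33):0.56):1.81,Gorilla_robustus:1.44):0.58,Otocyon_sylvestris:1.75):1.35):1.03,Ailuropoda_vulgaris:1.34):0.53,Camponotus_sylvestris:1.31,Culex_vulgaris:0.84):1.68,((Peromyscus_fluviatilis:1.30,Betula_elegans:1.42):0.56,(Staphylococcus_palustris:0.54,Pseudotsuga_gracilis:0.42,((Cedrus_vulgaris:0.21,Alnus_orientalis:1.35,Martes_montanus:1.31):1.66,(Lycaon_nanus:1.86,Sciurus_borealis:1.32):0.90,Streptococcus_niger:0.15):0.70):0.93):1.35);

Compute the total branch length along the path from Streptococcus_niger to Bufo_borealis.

The path runs Streptococcus_niger → … → MRCA → … → Bufo_borealis; the MRCA is the root of the tree.
Branch lengths along that path: 0.15 + 0.70 + 0.93 + 1.35 + 1.68 + 0.53 + 1.03 + 1.27 + 1.19 = 8.83.

8.83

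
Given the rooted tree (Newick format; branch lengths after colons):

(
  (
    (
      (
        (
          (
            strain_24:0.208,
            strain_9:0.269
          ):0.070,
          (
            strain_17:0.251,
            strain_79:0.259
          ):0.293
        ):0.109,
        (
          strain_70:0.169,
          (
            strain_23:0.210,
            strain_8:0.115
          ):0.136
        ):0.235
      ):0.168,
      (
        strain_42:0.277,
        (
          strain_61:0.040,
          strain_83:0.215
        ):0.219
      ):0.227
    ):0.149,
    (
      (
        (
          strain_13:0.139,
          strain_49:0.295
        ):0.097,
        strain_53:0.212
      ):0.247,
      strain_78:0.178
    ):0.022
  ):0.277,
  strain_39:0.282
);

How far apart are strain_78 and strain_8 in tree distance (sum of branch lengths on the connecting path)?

The path runs strain_78 → … → MRCA → … → strain_8; the MRCA is the node subtending (((((strain_24,strain_9),(strain_17,strain_79)),(strain_70,(strain_23,strain_8))),(strain_42,(strain_61,strain_83))),(((strain_13,strain_49),strain_53),strain_78)).
Branch lengths along that path: 0.178 + 0.022 + 0.149 + 0.168 + 0.235 + 0.136 + 0.115 = 1.003.

1.003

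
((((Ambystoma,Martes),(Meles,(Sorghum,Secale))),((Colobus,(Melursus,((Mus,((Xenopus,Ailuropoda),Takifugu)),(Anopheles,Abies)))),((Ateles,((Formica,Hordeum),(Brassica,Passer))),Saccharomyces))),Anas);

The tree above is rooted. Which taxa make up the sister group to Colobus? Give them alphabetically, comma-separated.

Abies, Ailuropoda, Anopheles, Melursus, Mus, Takifugu, Xenopus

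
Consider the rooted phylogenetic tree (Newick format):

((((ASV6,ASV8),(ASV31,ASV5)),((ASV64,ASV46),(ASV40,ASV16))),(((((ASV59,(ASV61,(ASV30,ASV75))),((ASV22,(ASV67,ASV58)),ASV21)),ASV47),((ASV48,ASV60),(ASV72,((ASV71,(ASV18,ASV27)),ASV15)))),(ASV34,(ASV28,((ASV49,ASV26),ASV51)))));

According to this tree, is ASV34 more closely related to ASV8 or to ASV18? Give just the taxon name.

ASV18

The MRCA of ASV34 and ASV18 subtends (((((ASV59,(ASV61,(ASV30,ASV75))),((ASV22,(ASV67,ASV58)),ASV21)),ASV47),((ASV48,ASV60),(ASV72,((ASV71,(ASV18,ASV27)),ASV15)))),(ASV34,(ASV28,((ASV49,ASV26),ASV51)))) (21 taxa).
The MRCA of ASV34 and ASV8 is the root, subtending the entire tree (29 taxa).
The first is nested inside the second, so ASV34 shares a more recent common ancestor with ASV18.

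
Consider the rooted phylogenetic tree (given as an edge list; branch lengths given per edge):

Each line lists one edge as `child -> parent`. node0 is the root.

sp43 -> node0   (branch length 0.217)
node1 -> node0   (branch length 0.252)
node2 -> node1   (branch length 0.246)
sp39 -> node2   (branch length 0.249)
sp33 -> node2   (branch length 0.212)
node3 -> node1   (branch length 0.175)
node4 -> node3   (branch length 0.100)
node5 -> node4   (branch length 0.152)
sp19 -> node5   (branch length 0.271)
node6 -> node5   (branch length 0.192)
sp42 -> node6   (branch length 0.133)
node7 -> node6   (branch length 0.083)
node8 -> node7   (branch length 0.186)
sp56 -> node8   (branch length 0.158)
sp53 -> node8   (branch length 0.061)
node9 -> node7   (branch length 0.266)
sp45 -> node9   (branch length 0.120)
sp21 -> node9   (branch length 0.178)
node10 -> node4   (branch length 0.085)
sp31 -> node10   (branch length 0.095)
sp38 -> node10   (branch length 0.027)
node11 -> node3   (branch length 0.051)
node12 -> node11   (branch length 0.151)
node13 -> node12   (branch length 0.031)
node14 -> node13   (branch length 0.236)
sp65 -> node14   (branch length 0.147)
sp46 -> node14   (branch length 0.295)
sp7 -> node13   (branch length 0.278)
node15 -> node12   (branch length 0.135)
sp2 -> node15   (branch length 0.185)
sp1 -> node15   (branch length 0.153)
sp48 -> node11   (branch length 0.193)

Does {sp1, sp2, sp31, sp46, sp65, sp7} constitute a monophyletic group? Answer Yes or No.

No

The MRCA of the listed taxa subtends (((sp19,(sp42,((sp56,sp53),(sp45,sp21)))),(sp31,sp38)),((((sp65,sp46),sp7),(sp2,sp1)),sp48)).
That clade also contains sp19, sp21, sp38, sp42, sp45, sp48, sp53, sp56, which are not in the proposed group, so the group is not monophyletic.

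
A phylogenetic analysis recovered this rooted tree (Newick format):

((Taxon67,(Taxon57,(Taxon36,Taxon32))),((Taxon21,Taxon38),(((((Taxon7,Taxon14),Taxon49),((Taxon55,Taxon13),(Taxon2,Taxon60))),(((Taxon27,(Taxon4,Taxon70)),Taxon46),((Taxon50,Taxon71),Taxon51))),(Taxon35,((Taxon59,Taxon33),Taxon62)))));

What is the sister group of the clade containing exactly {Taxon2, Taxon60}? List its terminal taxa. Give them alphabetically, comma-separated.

The clade containing exactly {Taxon2, Taxon60} attaches to the tree at the node subtending ((Taxon55,Taxon13),(Taxon2,Taxon60)).
The other lineage descending from that same node — the sister group — is (Taxon55,Taxon13); its 2 tips in alphabetical order are the answer.

Taxon13, Taxon55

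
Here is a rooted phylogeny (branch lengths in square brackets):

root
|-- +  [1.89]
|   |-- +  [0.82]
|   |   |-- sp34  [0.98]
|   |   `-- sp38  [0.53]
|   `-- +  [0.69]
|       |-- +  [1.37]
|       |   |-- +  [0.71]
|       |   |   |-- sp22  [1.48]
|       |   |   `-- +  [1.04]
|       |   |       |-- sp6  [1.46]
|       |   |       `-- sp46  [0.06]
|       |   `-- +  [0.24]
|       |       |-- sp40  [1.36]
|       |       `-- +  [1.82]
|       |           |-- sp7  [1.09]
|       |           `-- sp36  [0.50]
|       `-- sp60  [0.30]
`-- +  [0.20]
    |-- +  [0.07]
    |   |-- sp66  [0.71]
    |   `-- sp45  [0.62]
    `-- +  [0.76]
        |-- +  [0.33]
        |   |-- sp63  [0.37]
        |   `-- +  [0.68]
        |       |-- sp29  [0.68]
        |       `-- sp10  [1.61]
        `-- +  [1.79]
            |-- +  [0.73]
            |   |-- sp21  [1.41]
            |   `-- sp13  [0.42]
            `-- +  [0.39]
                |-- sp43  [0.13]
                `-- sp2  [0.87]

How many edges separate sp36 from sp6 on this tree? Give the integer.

6

The MRCA of sp36 and sp6 is the node subtending ((sp22,(sp6,sp46)),(sp40,(sp7,sp36))).
From sp36 up to that node: 3 branches. From sp6 up to the same node: 3 branches. Total: 3 + 3 = 6.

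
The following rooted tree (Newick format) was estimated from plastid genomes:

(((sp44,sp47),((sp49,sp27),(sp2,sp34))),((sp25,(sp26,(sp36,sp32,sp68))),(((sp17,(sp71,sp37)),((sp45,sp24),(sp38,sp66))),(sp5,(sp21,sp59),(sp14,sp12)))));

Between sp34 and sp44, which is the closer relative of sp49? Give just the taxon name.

sp34

The MRCA of sp49 and sp34 subtends ((sp49,sp27),(sp2,sp34)) (4 taxa).
The MRCA of sp49 and sp44 subtends ((sp44,sp47),((sp49,sp27),(sp2,sp34))) (6 taxa).
The first is nested inside the second, so sp49 shares a more recent common ancestor with sp34.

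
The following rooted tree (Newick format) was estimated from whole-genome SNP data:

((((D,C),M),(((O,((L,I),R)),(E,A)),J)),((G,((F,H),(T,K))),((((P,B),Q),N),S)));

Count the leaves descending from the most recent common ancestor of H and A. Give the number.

20

The MRCA of H and A is the root, so the clade is the entire tree.
That clade contains 20 terminal taxa: A, B, C, D, E, F, G, H, I, J, K, L, M, N, O, P, Q, R, S, T.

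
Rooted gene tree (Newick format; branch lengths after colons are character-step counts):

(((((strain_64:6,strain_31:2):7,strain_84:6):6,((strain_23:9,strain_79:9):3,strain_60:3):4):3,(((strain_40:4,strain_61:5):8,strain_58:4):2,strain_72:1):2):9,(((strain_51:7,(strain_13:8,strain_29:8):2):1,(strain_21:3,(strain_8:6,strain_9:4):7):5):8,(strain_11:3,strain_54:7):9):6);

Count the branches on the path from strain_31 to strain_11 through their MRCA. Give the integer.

The MRCA of strain_31 and strain_11 is the root of the tree.
From strain_31 up to that node: 5 branches. From strain_11 up to the same node: 3 branches. Total: 5 + 3 = 8.

8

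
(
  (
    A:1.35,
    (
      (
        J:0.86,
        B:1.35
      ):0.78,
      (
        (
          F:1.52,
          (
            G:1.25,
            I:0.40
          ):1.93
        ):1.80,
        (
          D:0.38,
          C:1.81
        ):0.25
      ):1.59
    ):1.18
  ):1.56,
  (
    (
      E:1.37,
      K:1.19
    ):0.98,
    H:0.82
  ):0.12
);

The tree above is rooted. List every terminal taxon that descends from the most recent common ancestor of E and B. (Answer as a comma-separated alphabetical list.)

Tracing E: it sits inside (E,K).
Tracing B: it sits inside (J,B).
The smallest clade enclosing both is the whole tree (their MRCA is the root), so the answer is all 11 tips in alphabetical order.

A, B, C, D, E, F, G, H, I, J, K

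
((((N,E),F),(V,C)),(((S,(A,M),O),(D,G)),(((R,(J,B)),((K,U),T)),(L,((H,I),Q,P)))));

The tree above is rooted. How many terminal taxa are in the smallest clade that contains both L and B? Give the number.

11

The MRCA of L and B is the node subtending (((R,(J,B)),((K,U),T)),(L,((H,I),Q,P))).
That clade contains 11 terminal taxa: B, H, I, J, K, L, P, Q, R, T, U.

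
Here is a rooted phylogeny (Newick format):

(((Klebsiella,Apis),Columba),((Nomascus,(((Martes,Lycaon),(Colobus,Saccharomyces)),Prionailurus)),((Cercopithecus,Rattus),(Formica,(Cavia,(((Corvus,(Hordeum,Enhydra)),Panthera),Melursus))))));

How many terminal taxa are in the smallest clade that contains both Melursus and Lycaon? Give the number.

The MRCA of Melursus and Lycaon is the node subtending ((Nomascus,(((Martes,Lycaon),(Colobus,Saccharomyces)),Prionailurus)),((Cercopithecus,Rattus),(Formica,(Cavia,(((Corvus,(Hordeum,Enhydra)),Panthera),Melursus))))).
That clade contains 15 terminal taxa: Cavia, Cercopithecus, Colobus, Corvus, Enhydra, Formica, Hordeum, Lycaon, Martes, Melursus, Nomascus, Panthera, Prionailurus, Rattus, Saccharomyces.

15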